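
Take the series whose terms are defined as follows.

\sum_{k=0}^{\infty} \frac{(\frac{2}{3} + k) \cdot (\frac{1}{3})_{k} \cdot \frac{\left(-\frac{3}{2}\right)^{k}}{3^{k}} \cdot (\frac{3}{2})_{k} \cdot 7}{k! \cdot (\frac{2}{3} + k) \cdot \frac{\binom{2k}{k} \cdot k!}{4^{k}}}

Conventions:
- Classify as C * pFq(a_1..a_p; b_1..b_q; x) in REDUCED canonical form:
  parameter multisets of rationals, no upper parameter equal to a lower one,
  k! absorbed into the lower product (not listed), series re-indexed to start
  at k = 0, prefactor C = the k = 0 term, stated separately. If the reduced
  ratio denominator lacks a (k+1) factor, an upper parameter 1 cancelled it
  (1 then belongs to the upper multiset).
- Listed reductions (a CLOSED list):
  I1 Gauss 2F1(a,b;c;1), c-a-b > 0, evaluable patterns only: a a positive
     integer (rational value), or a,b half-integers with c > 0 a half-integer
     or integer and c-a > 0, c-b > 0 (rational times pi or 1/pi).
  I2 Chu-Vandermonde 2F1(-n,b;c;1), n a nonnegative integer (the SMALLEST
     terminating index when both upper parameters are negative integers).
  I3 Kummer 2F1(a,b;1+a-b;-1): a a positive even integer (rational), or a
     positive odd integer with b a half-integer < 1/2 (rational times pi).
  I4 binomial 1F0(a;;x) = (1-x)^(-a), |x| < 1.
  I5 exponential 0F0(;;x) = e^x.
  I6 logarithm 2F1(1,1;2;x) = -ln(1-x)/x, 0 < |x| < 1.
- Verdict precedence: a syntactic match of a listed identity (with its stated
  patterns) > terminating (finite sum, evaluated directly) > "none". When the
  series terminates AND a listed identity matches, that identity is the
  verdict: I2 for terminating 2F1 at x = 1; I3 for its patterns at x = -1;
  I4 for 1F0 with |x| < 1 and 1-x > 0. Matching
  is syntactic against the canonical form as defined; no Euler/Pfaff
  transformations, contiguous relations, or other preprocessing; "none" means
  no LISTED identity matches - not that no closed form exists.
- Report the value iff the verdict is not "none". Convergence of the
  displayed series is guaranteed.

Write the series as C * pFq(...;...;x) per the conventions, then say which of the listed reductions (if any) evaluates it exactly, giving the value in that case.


x = -\frac{1}{2} here; the reduced form reads 2F1, upper {\frac{1}{3}, \frac{3}{2}}, lower {\frac{1}{2}}, C = 7. Verdict: none (x = -\frac{1}{2}): each listed identity misses the multisets {\frac{1}{3}, \frac{3}{2}} ; {\frac{1}{2}}.

First insight: from the first term 7: the two k-th powers (C = 7) combine into one argument.
Step ratio: r(k) = -\frac{1}{2} * (k+\frac{1}{3}) (k+\frac{3}{2}) / [(k+\frac{1}{2}) (k+1)] - rational in k, leading ratio -\frac{1}{2}; with t_0 = 7, classification follows.


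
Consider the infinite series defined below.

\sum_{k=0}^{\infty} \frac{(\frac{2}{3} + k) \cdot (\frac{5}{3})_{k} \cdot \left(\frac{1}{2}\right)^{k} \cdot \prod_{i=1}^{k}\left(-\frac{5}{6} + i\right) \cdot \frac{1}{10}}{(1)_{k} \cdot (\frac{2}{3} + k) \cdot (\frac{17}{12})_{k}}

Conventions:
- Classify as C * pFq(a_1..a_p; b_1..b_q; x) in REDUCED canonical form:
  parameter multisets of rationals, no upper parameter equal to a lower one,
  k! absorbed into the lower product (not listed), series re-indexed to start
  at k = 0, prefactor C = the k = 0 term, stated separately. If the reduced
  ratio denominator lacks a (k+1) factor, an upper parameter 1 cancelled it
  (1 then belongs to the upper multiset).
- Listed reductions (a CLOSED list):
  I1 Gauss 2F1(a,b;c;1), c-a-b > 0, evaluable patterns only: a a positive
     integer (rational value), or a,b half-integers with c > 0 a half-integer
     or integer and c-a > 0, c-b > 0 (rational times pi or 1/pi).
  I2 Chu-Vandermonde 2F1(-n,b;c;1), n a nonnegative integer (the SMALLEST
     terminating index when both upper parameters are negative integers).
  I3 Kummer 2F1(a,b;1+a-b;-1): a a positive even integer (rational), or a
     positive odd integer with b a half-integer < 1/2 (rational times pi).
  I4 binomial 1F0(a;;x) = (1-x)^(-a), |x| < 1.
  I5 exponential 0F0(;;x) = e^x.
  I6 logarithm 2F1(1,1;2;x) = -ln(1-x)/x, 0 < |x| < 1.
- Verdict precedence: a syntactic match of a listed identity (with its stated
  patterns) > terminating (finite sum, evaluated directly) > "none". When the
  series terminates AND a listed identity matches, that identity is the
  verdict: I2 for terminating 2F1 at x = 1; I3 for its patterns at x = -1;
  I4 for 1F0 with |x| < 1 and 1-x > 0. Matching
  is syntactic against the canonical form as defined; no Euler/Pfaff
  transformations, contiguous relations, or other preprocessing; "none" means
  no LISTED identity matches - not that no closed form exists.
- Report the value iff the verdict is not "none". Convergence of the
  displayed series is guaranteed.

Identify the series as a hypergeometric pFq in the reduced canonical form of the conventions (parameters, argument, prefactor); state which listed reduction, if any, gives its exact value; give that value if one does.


First insight: x = \frac{1}{2} and (1)_k (C = 1/10) is k! itself.
Ratio: r(k) = \frac{1}{2} * (k+\frac{1}{6}) (k+\frac{5}{3}) / [(k+\frac{17}{12}) (k+1)] ; factor over Q: parameters, x = \frac{1}{2}, and C = \frac{1}{10}.

Classification (C = \frac{1}{10}): 2F1 with upper {\frac{1}{6}, \frac{5}{3}}, lower {\frac{17}{12}}, argument x = \frac{1}{2}. Verdict: none - this 2F1 at x = \frac{1}{2} matches no listed pattern, and upper {\frac{1}{6}, \frac{5}{3}} holds no stopper.


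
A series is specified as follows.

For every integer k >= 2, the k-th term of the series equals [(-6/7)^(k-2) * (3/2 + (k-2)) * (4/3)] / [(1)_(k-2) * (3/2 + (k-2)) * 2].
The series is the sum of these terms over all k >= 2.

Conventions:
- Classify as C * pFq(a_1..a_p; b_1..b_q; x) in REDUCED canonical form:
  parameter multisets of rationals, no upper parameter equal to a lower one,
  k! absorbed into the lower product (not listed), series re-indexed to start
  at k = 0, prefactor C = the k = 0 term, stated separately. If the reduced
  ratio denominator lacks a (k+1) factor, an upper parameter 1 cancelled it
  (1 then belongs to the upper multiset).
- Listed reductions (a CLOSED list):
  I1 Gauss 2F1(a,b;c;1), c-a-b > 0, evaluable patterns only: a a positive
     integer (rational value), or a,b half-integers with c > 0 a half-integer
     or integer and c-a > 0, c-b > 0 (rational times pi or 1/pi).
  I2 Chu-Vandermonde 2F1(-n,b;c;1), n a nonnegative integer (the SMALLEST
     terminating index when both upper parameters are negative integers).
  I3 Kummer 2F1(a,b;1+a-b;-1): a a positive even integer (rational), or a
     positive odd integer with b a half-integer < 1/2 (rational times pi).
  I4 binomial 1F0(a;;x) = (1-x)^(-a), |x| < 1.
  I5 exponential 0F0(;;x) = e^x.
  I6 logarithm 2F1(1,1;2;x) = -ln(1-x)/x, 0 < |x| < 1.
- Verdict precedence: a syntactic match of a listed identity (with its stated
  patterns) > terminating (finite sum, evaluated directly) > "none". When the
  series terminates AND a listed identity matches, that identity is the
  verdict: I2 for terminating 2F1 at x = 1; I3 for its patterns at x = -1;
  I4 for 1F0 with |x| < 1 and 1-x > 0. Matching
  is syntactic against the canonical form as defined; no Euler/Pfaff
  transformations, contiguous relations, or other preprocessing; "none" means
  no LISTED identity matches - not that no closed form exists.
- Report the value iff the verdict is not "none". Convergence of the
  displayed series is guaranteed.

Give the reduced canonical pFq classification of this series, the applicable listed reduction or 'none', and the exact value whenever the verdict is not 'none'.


Prefactor 2/3, argument -6/7: 0F0 with upper {-} over lower {-}. Verdict: exponential (I5) matches (the 0F0 exponential series at x = -6/7). Hence: (2/3) * e^(-6/7).

Key observation: x = (-6/7) and the constant factors (C = 2/3) combine into one prefactor.
Step ratio: r(k) = (-6/7) * 1 / [(k+1)] - poly over poly, x = (-6/7) from leading terms; C = 2/3 at k = 0.


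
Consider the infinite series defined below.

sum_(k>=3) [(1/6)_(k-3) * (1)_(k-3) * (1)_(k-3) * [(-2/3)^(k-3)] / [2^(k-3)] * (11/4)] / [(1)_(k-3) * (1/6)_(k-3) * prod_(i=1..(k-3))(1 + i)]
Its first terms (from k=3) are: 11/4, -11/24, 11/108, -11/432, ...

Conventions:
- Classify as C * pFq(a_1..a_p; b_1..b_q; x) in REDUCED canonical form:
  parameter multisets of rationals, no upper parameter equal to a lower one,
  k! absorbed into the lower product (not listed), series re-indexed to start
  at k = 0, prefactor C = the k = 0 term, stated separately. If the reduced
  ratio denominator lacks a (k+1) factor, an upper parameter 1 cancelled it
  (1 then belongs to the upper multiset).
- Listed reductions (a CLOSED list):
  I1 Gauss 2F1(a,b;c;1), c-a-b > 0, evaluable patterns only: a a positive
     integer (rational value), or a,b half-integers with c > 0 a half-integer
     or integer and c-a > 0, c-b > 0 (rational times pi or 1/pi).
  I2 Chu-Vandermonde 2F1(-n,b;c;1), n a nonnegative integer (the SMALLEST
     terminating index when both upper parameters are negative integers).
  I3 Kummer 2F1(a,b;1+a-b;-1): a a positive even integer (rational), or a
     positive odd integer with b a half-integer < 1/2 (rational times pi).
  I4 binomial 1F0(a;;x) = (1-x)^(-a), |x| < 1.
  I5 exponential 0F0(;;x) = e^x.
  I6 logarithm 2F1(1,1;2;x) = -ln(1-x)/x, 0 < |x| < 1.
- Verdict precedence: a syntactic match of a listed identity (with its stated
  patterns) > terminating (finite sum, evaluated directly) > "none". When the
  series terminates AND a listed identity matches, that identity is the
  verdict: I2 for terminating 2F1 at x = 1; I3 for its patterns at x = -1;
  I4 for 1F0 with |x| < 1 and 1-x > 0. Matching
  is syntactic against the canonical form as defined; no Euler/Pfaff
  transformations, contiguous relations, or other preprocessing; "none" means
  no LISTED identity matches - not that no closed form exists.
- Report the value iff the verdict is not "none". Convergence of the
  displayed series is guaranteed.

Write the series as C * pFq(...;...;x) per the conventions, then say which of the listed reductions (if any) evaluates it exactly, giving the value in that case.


Reduced: x = -1/3, 2F1, upper = {1, 1}, lower = {2}, C = 11/4. Verdict (x = -1/3): the I6 logarithm reduction applies (the logarithm: parameters (1,1;2), x = -1/3). Hence: (33/4) * ln(4/3).

Key step: t_0 being 11/4, the two k-th powers (C = 11/4, x = -1/3) combine into one argument.
Adjacent-term ratio: r(k) = (-1/3) * (k+1) (k+1) / [(k+2) (k+1)] ; factor over Q: parameters, x = (-1/3), and C = 11/4.


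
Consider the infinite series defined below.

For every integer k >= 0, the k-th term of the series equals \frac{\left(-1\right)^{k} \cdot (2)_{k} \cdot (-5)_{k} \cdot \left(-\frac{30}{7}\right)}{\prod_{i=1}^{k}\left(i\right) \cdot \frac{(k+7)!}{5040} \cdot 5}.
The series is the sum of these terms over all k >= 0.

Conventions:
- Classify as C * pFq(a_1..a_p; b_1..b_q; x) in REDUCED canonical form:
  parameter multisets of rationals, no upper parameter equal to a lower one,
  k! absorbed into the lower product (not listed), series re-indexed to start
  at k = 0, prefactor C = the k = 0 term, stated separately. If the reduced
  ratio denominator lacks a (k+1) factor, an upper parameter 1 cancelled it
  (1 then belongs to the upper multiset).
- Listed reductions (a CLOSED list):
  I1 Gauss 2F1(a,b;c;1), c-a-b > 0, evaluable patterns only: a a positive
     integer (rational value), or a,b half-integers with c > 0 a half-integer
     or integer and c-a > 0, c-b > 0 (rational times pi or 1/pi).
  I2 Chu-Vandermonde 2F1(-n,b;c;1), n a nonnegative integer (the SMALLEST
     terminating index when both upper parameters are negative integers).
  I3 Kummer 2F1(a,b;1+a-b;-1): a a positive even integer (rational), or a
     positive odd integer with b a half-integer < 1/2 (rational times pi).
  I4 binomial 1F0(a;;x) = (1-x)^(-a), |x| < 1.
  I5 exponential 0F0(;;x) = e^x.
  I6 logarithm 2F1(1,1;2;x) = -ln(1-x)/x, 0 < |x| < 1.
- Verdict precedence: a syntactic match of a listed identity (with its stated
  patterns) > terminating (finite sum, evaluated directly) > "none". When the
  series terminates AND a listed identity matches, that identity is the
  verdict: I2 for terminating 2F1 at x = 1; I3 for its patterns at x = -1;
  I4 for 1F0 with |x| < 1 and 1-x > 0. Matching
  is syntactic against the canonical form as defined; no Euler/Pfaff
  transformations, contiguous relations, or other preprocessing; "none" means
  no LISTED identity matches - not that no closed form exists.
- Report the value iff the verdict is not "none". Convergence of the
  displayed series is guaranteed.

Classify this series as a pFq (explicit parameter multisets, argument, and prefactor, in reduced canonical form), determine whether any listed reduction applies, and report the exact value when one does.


At argument -1: a 2F1 with upper {-5, 2}, lower {8}, scaled by C = -\frac{6}{7}. Verdict: Kummer's theorem (I3) matches (x = -1; c = 8 equals 1+a-b for upper {-5, 2}: listed pattern). Value: -3.

Structural cue: with t_0 = -\frac{6}{7}, the denominator's factorial ratio (C = -6/7) is a lower Pochhammer.
Term ratio: r(k) = -1 * (k-5) (k+2) / [(k+8) (k+1)] ; factor over Q: parameters, x = -1, and C = -\frac{6}{7}.


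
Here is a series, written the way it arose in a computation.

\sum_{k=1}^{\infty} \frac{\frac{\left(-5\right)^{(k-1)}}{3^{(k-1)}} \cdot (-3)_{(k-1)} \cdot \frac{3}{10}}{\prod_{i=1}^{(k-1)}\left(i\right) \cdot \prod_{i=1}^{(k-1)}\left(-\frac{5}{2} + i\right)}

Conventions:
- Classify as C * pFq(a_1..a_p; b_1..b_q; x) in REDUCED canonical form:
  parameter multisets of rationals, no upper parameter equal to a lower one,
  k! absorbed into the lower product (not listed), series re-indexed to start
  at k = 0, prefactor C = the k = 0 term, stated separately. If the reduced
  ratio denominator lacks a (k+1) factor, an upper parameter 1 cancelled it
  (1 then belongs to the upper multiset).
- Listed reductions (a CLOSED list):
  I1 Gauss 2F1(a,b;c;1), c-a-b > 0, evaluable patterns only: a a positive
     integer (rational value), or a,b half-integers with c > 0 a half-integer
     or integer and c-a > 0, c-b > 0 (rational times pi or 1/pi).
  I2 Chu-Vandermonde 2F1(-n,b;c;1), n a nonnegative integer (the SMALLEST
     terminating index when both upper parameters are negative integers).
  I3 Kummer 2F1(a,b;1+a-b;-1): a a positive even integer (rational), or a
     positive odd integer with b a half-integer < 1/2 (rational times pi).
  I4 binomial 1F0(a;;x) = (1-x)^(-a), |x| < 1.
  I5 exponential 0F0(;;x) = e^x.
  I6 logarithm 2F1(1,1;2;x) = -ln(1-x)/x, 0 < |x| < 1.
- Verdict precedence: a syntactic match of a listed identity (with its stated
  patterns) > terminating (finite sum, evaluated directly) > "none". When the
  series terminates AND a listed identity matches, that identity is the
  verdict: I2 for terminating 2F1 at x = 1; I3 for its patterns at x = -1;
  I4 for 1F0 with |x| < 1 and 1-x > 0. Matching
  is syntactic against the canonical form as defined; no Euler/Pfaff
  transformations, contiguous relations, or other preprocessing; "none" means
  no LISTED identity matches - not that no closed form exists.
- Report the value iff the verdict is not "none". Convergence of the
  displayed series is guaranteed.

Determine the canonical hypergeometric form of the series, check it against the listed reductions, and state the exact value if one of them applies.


Reduced: x = -\frac{5}{3}, 1F1, upper = {-3}, lower = {-\frac{3}{2}}, C = \frac{3}{10}. Verdict: terminating - upper parameter -3 makes this a finite sum (last index 3), evaluated exactly. Exact value: \frac{1711}{270}.

First insight: t_0 being \frac{3}{10}, the two geometric factors (prefactor 3/10) combine into one argument.
Term ratio: r(k) = -\frac{5}{3} * (k-3) / [(k-\frac{3}{2}) (k+1)] - rational in k, leading ratio -\frac{5}{3}; with t_0 = \frac{3}{10}, classification follows.


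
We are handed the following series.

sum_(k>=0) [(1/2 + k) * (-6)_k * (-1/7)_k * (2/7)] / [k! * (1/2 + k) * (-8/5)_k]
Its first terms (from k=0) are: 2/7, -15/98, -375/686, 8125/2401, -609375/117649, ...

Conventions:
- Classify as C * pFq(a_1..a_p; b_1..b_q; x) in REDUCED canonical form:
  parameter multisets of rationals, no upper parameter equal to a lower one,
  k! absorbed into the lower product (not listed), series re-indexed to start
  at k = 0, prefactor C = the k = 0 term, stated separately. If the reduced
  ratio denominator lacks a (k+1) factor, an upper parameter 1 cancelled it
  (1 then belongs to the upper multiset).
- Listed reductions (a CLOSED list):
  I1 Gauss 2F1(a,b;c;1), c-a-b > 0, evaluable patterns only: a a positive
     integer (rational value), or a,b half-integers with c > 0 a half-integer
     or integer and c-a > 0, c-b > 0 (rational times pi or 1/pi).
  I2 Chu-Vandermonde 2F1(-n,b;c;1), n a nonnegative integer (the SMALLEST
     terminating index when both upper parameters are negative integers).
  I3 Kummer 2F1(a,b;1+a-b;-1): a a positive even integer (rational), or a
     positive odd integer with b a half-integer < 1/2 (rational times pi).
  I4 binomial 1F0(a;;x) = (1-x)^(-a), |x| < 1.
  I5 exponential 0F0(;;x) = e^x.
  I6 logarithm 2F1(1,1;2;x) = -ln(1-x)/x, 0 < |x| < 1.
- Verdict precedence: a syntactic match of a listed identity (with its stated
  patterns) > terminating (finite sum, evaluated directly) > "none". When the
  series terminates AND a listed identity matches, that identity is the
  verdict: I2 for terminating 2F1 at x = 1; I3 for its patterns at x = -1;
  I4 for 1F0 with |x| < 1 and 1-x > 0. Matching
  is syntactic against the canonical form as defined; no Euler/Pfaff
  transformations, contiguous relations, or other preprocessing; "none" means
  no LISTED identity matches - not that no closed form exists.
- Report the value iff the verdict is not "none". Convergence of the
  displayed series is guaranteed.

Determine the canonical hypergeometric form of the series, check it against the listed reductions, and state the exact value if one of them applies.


Canonical form: C = 2/7 times 2F1 with upper {-6, -1/7}, lower {-8/5}, x = 1. Verdict: Vandermonde's identity (I2) fires (terminating 2F1 at x = 1 with n = 6, b = -1/7, c = -8/5). Its exact value is 1887156/5764801.

Key observation: t_0 = 2/7 here, and k + 1/2 divides numerator and denominator alike; C = 2/7, x = 1 after cancelling.
Consecutive-term ratio: r(k) = 1 * (k-6) (k-1/7) / [(k-8/5) (k+1)] ; factor over Q: parameters, x = 1, and C = 2/7.


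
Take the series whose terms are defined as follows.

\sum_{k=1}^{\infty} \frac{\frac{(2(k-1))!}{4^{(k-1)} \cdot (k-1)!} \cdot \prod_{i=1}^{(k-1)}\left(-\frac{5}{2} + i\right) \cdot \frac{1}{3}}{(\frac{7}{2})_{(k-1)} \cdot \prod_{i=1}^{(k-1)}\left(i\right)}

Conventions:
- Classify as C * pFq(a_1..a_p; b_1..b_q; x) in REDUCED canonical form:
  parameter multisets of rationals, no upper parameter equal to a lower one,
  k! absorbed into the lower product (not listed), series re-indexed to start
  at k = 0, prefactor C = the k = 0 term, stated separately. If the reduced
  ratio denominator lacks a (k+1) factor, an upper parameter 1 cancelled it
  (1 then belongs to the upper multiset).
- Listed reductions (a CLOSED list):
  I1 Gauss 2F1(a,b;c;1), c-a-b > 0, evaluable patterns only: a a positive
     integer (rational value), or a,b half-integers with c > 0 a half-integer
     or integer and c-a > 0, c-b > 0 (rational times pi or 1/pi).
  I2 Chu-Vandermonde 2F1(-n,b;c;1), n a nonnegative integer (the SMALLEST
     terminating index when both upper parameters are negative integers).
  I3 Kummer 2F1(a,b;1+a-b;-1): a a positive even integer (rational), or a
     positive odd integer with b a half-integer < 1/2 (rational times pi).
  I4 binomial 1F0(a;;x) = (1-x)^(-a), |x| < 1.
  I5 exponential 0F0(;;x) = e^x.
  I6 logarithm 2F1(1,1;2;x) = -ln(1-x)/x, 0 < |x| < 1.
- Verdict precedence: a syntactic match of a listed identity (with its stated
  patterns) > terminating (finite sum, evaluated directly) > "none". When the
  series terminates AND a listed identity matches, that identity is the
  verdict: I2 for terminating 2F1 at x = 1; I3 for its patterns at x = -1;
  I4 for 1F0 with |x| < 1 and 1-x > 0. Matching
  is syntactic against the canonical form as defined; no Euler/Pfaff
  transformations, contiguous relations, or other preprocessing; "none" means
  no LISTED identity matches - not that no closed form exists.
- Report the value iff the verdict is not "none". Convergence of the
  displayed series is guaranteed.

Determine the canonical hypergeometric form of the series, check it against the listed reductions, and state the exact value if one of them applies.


Classification (C = \frac{1}{3}): 2F1 with upper {-\frac{3}{2}, \frac{1}{2}}, lower {\frac{7}{2}}, argument x = 1. Verdict: Gauss (I1, half-integer pattern) fires (x = 1; upper {-\frac{3}{2}, \frac{1}{2}} half-integers, c = \frac{7}{2} in the evaluable pattern). Its exact value is \frac{175}{2048} \cdot \pi.

Key step: with t_0 = \frac{1}{3}, the (2k)!/(4^k k!) block (prefactor 1/3) is the Pochhammer (1/2)_k.
Term ratio: r(k) = 1 * (k-\frac{3}{2}) (k+\frac{1}{2}) / [(k+\frac{7}{2}) (k+1)] - rational; roots negated = parameters, x = 1, C = \frac{1}{3}.


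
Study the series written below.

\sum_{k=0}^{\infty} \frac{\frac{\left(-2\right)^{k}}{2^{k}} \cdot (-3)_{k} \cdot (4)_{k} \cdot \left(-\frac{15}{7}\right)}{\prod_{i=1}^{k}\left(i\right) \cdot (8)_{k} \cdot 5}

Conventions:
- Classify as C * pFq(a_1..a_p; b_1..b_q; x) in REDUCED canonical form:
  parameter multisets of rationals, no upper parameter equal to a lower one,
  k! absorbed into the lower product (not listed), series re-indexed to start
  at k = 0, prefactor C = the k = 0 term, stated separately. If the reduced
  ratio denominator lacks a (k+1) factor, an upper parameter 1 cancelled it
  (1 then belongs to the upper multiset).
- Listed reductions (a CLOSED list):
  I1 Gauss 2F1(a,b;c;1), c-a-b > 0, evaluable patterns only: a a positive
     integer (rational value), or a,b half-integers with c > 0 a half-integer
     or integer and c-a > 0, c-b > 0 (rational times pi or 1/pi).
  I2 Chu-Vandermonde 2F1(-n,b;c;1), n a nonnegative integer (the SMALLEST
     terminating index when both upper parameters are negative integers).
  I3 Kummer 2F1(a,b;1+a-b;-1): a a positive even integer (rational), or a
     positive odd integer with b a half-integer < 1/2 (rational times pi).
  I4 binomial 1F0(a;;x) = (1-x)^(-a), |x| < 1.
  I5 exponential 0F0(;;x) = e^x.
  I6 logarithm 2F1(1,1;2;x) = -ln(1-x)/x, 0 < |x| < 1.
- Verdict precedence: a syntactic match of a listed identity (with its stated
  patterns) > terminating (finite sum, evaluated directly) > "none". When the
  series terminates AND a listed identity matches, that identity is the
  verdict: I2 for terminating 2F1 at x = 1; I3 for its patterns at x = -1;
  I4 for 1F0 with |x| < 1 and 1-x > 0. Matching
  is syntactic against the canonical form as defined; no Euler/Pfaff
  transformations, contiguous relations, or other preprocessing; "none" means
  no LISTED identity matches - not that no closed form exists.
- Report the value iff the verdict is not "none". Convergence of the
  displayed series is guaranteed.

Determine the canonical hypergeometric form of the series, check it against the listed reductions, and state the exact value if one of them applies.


Classification (C = -\frac{3}{7}): 2F1 with upper {-3, 4}, lower {8}, argument x = -1. Verdict at x = -1: Kummer's theorem (I3) matches (x = -1; c = 8 equals 1+a-b for upper {-3, 4}: listed pattern). Exact value: -\frac{3}{2}.

Key observation: from the first term -\frac{3}{7}: the two k-th powers (prefactor -3/7) combine into one argument.
Adjacent-term ratio: r(k) = -1 * (k-3) (k+4) / [(k+8) (k+1)] - rational in k, leading ratio -1; with t_0 = -\frac{3}{7}, classification follows.


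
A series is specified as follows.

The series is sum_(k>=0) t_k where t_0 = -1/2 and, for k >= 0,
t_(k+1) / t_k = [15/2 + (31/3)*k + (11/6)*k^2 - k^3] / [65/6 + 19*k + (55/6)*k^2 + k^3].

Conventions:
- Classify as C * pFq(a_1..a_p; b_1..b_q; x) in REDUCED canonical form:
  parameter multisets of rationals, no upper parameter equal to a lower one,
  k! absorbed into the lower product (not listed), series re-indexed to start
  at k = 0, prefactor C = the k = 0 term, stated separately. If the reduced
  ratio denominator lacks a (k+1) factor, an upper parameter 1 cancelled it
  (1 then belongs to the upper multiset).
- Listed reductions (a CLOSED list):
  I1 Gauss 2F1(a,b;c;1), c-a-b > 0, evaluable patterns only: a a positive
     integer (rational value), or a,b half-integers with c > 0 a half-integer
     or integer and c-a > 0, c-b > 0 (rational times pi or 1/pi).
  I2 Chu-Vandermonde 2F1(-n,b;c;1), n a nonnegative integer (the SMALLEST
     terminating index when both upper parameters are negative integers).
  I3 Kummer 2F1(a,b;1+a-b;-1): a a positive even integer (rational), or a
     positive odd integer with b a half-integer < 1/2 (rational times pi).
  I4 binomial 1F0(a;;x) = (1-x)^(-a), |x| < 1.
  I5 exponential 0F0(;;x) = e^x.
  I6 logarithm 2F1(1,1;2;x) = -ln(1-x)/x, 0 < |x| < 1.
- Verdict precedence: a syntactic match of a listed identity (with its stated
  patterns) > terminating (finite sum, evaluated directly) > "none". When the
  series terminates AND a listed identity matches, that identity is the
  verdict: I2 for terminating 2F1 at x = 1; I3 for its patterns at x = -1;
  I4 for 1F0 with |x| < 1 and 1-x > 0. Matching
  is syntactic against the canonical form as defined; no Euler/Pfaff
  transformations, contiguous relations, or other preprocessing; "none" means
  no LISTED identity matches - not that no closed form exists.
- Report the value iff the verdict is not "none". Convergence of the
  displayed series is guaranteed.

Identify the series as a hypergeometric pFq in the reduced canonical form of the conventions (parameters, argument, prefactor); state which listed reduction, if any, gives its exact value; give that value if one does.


Key observation: with t_0 = -1/2, the parameter 5/3 appears in both the upper and lower lists and cancels.
Consecutive-term ratio: r(k) = (-1) * (k-9/2) (k+1) / [(k+13/2) (k+1)] - rational in k. x = (-1); t_0 = -1/2; negate the roots.

At argument -1: a 2F1 with upper {-9/2, 1}, lower {13/2}, scaled by C = -1/2. Verdict (x = -1): the Kummer evaluation I3 applies (x = -1; c = 13/2 equals 1+a-b for upper {-9/2, 1}: listed pattern). Exact value: (-693/2048) * pi.


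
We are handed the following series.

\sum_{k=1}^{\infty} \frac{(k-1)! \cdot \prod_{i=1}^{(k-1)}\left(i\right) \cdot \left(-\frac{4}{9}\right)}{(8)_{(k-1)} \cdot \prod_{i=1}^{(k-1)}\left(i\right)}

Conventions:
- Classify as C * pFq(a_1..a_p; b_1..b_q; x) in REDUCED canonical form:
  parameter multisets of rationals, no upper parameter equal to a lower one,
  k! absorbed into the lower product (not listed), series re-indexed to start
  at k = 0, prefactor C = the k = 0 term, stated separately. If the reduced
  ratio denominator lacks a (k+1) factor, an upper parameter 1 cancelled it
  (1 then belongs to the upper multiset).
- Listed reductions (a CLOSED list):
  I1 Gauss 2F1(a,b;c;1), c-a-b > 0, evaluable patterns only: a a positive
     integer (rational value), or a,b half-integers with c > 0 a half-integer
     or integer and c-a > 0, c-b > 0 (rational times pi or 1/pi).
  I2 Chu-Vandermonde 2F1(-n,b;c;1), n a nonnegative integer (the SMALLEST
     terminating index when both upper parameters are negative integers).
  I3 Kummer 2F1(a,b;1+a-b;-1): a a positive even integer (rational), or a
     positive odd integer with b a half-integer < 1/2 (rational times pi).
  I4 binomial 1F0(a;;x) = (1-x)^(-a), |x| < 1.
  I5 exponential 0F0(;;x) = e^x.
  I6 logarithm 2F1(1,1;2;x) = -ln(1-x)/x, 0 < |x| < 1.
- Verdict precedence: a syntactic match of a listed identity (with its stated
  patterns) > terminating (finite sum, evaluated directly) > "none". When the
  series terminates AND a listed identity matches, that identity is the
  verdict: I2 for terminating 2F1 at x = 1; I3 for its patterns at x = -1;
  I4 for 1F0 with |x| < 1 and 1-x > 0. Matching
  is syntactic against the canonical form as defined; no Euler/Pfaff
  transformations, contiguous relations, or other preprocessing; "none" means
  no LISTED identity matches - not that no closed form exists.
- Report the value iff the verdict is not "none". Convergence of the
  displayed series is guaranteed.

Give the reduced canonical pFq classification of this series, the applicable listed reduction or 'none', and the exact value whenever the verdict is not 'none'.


At argument 1: a 2F1 with upper {1, 1}, lower {8}, scaled by C = -\frac{4}{9}. Verdict: Gauss (I1, integer-parameter pattern) fires (x = 1: the Gamma ratio telescopes since c-a-b = 6 > 0 and a = 1 in Z>0). Sum: -\frac{14}{27}.

First insight: t_0 = -\frac{4}{9} here, and the factorial ratio (C = -4/9, x = 1) (k+a-1)!/(a-1)! is a rising factorial (a)_k.
Consecutive-term ratio: r(k) = 1 * (k+1) (k+1) / [(k+8) (k+1)] ; factor over Q: parameters, x = 1, and C = -\frac{4}{9}.


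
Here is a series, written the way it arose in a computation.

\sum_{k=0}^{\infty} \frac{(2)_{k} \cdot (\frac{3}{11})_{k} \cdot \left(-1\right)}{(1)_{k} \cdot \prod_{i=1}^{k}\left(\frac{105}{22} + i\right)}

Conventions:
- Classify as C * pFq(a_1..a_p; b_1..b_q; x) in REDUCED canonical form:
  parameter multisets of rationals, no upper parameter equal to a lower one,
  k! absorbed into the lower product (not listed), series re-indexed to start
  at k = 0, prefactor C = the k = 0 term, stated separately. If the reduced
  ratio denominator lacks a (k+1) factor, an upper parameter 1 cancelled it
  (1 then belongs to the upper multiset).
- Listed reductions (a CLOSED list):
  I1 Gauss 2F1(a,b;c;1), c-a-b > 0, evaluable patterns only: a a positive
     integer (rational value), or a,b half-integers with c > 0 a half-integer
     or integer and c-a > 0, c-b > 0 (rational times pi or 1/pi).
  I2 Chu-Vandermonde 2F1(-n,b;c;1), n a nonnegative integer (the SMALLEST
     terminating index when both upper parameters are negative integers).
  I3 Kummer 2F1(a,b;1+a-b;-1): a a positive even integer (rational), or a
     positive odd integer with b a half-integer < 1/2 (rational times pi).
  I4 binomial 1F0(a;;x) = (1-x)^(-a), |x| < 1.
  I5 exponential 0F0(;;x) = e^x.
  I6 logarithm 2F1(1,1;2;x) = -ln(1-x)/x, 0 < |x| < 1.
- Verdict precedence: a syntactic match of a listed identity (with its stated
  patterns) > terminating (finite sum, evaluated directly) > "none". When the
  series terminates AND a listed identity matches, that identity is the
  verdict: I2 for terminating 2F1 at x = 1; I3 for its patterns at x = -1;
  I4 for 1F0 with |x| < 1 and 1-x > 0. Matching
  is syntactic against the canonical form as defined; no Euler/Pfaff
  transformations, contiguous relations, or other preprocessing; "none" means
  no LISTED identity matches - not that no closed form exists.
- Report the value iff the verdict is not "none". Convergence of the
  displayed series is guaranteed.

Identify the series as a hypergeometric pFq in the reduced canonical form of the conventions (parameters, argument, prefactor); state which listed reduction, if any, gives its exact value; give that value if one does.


First insight: with t_0 = -1, the lower running product (C = -1) is a rising factorial.
Term ratio: r(k) = 1 * (k+\frac{3}{11}) (k+2) / [(k+\frac{127}{22}) (k+1)] - rational in k. x = 1; t_0 = -1; negate the roots.

At argument 1: a 2F1 with upper {\frac{3}{11}, 2}, lower {\frac{127}{22}}, scaled by C = -1. Verdict at x = 1: the Gauss summation I1 matches (x = 1: the Gamma ratio telescopes since c-a-b = 7/2 > 0 and a = 2 in Z>0). Sum: -\frac{415}{363}.


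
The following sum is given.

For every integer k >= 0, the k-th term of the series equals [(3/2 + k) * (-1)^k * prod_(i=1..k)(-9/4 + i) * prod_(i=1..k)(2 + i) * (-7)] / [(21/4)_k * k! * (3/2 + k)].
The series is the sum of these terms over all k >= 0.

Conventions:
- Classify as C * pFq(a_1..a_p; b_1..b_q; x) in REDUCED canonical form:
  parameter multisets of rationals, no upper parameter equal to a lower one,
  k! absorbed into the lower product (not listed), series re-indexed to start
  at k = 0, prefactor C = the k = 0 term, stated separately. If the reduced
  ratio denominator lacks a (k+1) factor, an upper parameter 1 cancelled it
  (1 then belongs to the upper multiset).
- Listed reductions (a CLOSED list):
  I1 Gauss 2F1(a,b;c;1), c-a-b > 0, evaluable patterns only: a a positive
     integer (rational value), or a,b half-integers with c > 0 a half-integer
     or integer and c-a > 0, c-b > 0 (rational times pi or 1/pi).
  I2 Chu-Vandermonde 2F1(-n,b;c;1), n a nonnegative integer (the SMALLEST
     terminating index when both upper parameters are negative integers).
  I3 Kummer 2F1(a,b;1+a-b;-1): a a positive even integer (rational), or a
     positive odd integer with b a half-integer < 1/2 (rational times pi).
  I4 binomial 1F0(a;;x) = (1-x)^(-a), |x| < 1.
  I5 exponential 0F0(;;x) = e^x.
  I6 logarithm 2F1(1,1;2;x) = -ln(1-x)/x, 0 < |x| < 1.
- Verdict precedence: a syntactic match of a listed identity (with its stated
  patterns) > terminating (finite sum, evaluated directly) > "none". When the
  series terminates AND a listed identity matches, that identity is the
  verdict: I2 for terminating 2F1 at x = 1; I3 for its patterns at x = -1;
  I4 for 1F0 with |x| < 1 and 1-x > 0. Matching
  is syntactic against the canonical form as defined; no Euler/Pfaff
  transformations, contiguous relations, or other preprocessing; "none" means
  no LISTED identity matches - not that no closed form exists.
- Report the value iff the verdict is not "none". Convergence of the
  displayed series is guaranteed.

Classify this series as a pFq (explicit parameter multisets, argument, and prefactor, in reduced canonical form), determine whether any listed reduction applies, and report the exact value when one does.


Canonical form: C = -7 times 2F1 with upper {-5/4, 3}, lower {21/4}, x = -1. Verdict: none here - no I1-I6 shape fits x = -1 with lower {21/4}.

The tell: t_0 = -7 here, and the factor k + 3/2 cancels (top and bottom), leaving C = -7, x = -1.
Step ratio: r(k) = (-1) * (k-5/4) (k+3) / [(k+21/4) (k+1)] - rational in k. x = (-1); t_0 = -7; negate the roots.


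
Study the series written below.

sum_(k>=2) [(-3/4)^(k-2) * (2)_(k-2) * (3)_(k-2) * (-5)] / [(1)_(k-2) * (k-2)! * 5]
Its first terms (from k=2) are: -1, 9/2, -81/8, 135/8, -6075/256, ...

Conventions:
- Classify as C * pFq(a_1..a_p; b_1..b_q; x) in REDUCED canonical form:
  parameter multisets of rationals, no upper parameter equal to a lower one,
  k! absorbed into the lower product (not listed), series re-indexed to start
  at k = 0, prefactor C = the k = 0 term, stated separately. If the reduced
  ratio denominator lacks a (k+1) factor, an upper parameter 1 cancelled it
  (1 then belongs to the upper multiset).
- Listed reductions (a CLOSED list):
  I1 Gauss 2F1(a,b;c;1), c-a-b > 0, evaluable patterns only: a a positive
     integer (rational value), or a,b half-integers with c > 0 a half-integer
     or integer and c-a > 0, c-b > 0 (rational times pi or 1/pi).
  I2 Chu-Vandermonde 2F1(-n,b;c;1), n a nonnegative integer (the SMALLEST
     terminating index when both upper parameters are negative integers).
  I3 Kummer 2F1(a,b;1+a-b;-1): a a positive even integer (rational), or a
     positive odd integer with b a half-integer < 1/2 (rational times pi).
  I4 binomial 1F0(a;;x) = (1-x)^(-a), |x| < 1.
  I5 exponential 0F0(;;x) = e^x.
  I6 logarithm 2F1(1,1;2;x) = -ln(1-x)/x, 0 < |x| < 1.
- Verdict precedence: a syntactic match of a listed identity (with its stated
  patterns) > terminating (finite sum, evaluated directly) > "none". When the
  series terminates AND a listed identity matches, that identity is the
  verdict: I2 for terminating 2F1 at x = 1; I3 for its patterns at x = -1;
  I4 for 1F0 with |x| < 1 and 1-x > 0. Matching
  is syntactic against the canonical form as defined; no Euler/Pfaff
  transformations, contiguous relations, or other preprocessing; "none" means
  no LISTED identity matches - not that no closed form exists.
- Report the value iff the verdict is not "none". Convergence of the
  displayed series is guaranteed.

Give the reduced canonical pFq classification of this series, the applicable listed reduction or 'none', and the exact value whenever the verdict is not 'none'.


Prefactor -1, argument -3/4: 2F1 with upper {2, 3} over lower {1}. Verdict: none here - no I1-I6 shape fits x = -3/4 with lower {1}.

Key observation: with t_0 = -1, (1)_k (C = -1) is k! itself.
Term ratio: r(k) = (-3/4) * (k+2) (k+3) / [(k+1) (k+1)] - rational in k. x = (-3/4); t_0 = -1; negate the roots.


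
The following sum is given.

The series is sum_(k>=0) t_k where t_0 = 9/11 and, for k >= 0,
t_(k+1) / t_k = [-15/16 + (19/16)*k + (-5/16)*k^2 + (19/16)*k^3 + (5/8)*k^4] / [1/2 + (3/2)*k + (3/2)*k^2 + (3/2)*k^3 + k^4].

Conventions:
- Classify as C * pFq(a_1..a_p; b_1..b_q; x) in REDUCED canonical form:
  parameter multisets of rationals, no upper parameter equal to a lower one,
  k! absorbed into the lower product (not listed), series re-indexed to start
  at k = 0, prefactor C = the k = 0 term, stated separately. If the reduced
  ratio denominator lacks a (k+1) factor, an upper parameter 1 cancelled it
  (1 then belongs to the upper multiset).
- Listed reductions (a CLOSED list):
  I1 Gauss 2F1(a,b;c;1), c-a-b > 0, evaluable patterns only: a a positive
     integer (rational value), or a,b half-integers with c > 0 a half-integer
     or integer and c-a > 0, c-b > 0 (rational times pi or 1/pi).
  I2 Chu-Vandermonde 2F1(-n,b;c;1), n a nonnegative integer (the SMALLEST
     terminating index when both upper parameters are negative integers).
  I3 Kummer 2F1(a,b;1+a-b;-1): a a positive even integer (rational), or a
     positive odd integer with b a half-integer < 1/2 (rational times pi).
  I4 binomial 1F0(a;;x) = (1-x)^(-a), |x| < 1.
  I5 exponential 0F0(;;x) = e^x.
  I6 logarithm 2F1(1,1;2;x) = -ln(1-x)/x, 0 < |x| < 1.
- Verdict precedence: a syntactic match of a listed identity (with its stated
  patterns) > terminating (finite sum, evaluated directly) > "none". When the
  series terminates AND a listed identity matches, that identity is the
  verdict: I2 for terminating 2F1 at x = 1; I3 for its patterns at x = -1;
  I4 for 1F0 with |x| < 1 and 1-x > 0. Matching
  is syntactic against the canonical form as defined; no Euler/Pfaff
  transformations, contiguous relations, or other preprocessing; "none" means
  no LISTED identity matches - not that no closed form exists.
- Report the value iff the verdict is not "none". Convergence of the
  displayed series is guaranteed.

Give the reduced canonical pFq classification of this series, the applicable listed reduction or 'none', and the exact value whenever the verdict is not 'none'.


x = 5/8 here; the reduced form reads 2F1, upper {-3/5, 5/2}, lower {1/2}, C = 9/11. Verdict: none. Every listed pattern misses the 2F1 form at 5/8, upper {-3/5, 5/2}.

Key observation: from the first term 9/11: the ratio is unreduced: k^2 + 1 divides both sides (prefactor 9/11).
Adjacent-term ratio: r(k) = (5/8) * (k-3/5) (k+5/2) / [(k+1/2) (k+1)] - rational in k. x = (5/8); t_0 = 9/11; negate the roots.


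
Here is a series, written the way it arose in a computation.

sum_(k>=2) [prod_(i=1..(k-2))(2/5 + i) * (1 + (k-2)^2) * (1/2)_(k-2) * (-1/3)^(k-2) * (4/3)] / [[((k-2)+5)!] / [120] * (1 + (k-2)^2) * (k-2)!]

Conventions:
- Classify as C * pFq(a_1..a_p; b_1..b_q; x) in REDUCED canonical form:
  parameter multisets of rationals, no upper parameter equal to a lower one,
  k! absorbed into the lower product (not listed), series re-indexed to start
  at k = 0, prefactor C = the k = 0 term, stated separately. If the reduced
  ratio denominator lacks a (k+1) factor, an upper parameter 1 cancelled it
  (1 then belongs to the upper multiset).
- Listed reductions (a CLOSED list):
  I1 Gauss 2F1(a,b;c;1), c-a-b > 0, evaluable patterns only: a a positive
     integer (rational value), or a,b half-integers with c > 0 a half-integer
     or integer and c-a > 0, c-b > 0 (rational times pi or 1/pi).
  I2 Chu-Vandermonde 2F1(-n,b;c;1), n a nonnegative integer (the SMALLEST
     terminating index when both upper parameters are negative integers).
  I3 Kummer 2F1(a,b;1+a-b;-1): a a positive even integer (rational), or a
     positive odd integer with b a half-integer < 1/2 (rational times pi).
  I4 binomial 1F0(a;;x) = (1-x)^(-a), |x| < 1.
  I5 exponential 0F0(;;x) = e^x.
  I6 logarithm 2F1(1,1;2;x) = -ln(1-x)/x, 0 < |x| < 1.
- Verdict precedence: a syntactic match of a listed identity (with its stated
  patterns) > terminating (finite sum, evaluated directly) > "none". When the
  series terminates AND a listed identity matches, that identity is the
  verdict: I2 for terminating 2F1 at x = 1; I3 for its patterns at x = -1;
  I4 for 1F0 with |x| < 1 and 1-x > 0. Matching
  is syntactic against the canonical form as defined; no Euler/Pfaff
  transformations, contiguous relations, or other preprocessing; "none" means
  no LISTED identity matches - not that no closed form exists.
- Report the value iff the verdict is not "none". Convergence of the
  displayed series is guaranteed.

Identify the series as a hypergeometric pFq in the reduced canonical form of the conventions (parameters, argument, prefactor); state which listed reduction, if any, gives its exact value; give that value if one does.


The series (x = -1/3) is 2F1: upper {1/2, 7/5}, lower {6}, prefactor 4/3. Verdict: none. No listed pattern accepts 2F1(1/2, 7/5; 6; -1/3).

The tell: from the first term 4/3: the factor k^2 + 1 cancels (top and bottom), leaving prefactor 4/3.
Consecutive-term ratio: r(k) = (-1/3) * (k+1/2) (k+7/5) / [(k+6) (k+1)] - rational; roots negated = parameters, x = (-1/3), C = 4/3.
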